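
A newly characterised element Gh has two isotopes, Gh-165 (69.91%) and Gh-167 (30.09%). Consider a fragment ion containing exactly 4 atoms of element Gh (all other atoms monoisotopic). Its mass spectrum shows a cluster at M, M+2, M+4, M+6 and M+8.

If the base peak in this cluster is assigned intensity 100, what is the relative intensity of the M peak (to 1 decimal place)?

Term probabilities: M 0.2389, M+2 0.4112, M+4 0.2655, M+6 0.0762, M+8 0.0082. Base peak = M+2.
P(M+2) = C(4,1) × 0.6991^3 × 0.3009^1 = 4 × 0.3416787 × 0.3009 = 0.411244 (base)
P(M) = C(4,0) × 0.6991^4 × 0.3009^0 = 1 × 0.23886758 × 1.0000 = 0.238868
Relative intensity = 0.238868 / 0.411244 × 100 = 58.1

58.1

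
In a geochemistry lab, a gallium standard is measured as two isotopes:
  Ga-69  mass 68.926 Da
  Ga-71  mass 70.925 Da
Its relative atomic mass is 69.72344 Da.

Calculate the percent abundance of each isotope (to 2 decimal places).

Ga-69: 60.11%, Ga-71: 39.89%

With x = fraction of Ga-69 (so Ga-71 is 1 − x):
68.926·x + 70.925·(1 − x) = 69.72344
(68.926 − 70.925)·x = 69.72344 − 70.925
x = -1.20156 / -1.999 = 0.60108 → 60.11% Ga-69, 39.89% Ga-71.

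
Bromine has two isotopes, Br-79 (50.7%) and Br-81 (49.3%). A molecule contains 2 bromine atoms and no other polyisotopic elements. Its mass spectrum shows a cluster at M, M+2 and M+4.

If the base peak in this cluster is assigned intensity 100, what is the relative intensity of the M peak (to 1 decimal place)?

51.4

(0.507 + 0.493)^2 gives M 0.2570, M+2 0.4999, M+4 0.2430; the largest is M+2.
P(M+2) = C(2,1) × 0.507^1 × 0.493^1 = 2 × 0.5070 × 0.4930 = 0.499902 (base)
P(M) = C(2,0) × 0.507^2 × 0.493^0 = 1 × 0.257049 × 1.0000 = 0.257049
Relative intensity = 0.257049 / 0.499902 × 100 = 51.4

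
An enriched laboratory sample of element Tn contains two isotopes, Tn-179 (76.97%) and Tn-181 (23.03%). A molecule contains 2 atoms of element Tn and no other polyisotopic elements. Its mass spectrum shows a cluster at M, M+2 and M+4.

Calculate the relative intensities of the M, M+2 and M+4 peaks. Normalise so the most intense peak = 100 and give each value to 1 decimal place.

100.0 : 59.8 : 9.0

The 2 Tn atoms are independent, so intensities follow the terms of (0.7697 + 0.2303)^2.
P(M) = 0.7697^2 = 0.592438
P(M+2) = 2 × 0.7697^1 × 0.2303^1 = 0.354524
P(M+4) = 0.2303^2 = 0.053038
The M peak is largest (0.592438); scaling to 100 gives 100.0 : 59.8 : 9.0.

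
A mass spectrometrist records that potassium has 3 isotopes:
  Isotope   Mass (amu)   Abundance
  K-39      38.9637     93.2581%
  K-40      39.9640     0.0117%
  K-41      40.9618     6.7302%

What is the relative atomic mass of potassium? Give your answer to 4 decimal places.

The abundance-weighted mean is 0.932581 × 38.9637 + 0.000117 × 39.9640 + 0.067302 × 40.9618
= 36.33681 + 0.00468 + 2.75681 = 39.09830 amu

39.0983 amu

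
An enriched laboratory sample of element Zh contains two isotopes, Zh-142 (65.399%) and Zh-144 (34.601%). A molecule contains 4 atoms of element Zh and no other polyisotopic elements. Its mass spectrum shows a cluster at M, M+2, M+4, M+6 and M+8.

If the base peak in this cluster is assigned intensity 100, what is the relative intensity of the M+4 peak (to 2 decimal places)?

79.36

Binomial terms of (0.65399 + 0.34601)^4: M 0.1829, M+2 0.3871, M+4 0.3072, M+6 0.1084, M+8 0.0143 → M+2 is the base peak.
P(M+2) = C(4,1) × 0.65399^3 × 0.34601^1 = 4 × 0.27971343 × 0.34601 = 0.387135 (base)
P(M+4) = C(4,2) × 0.65399^2 × 0.34601^2 = 6 × 0.42770292 × 0.11972292 = 0.307235
Relative intensity = 0.307235 / 0.387135 × 100 = 79.36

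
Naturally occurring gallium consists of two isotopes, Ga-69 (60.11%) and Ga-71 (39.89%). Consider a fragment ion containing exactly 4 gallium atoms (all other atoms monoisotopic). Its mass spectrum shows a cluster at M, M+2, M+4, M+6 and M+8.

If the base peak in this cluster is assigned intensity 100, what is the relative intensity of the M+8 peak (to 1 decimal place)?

7.3

Binomial terms of (0.6011 + 0.3989)^4: M 0.1306, M+2 0.3465, M+4 0.3450, M+6 0.1526, M+8 0.0253 → M+2 is the base peak.
P(M+2) = C(4,1) × 0.6011^3 × 0.3989^1 = 4 × 0.21719018 × 0.3989 = 0.346549 (base)
P(M+8) = C(4,4) × 0.6011^0 × 0.3989^4 = 1 × 1.0000 × 0.02531956 = 0.025320
Relative intensity = 0.025320 / 0.346549 × 100 = 7.3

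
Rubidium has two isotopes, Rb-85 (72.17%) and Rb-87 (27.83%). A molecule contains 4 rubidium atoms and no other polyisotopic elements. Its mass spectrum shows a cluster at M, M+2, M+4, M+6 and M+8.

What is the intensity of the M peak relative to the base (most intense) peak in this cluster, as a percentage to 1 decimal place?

Term probabilities: M 0.2713, M+2 0.4184, M+4 0.2420, M+6 0.0622, M+8 0.0060. Base peak = M+2.
P(M+2) = C(4,1) × 0.7217^3 × 0.2783^1 = 4 × 0.37589809 × 0.2783 = 0.418450 (base)
P(M) = C(4,0) × 0.7217^4 × 0.2783^0 = 1 × 0.27128565 × 1.0000 = 0.271286
Relative intensity = 0.271286 / 0.418450 × 100 = 64.8

64.8%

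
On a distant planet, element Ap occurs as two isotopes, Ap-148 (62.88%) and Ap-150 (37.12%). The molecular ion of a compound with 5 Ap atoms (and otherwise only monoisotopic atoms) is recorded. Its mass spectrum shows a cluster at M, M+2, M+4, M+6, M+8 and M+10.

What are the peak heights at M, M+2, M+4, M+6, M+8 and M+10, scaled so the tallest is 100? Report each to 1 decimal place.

Expanding (0.6288 + 0.3712)^5:
P(M) = 0.6288^5 = 0.098302
P(M+2) = 5 × 0.6288^4 × 0.3712^1 = 0.290154
P(M+4) = 10 × 0.6288^3 × 0.3712^2 = 0.342573
P(M+6) = 10 × 0.6288^2 × 0.3712^3 = 0.202232
P(M+8) = 5 × 0.6288^1 × 0.3712^4 = 0.059692
P(M+10) = 0.3712^5 = 0.007048
The M+4 peak is largest (0.342573); scaling to 100 gives 28.7 : 84.7 : 100.0 : 59.0 : 17.4 : 2.1.

28.7 : 84.7 : 100.0 : 59.0 : 17.4 : 2.1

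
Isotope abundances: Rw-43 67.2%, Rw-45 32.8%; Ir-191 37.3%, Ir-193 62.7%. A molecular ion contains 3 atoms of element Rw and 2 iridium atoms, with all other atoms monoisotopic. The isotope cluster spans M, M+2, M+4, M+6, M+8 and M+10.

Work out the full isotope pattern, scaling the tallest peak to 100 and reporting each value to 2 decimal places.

Element Rw pattern (n=3): 0.30346445 : 0.44435866 : 0.21688934 : 0.03528755
Iridium pattern (n=2): 0.139129 : 0.467742 : 0.393129
Convolve the two distributions (both contribute in 2-u steps):
  M: 0.30346445×0.139129 = 0.042221
  M+2: 0.30346445×0.467742 + 0.44435866×0.139129 = 0.203766
  M+4: 0.30346445×0.393129 + 0.44435866×0.467742 + 0.21688934×0.139129 = 0.357321
  M+6: 0.44435866×0.393129 + 0.21688934×0.467742 + 0.03528755×0.139129 = 0.281048
  M+8: 0.21688934×0.393129 + 0.03528755×0.467742 = 0.101771
  M+10: 0.03528755×0.393129 = 0.013873
Scale to base peak (0.357321) = 100: 11.82 : 57.03 : 100.00 : 78.65 : 28.48 : 3.88

11.82 : 57.03 : 100.00 : 78.65 : 28.48 : 3.88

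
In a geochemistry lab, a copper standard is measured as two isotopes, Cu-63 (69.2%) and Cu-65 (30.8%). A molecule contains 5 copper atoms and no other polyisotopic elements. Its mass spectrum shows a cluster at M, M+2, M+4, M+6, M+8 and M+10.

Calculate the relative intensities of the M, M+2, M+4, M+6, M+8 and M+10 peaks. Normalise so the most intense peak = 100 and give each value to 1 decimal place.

44.9 : 100.0 : 89.0 : 39.6 : 8.8 : 0.8

The 5 Cu atoms are independent, so intensities follow the terms of (0.692 + 0.308)^5.
P(M) = 0.692^5 = 0.158683
P(M+2) = 5 × 0.692^4 × 0.308^1 = 0.353139
P(M+4) = 10 × 0.692^3 × 0.308^2 = 0.314355
P(M+6) = 10 × 0.692^2 × 0.308^3 = 0.139915
P(M+8) = 5 × 0.692^1 × 0.308^4 = 0.031137
P(M+10) = 0.308^5 = 0.002772
The M+2 peak is largest (0.353139); scaling to 100 gives 44.9 : 100.0 : 89.0 : 39.6 : 8.8 : 0.8.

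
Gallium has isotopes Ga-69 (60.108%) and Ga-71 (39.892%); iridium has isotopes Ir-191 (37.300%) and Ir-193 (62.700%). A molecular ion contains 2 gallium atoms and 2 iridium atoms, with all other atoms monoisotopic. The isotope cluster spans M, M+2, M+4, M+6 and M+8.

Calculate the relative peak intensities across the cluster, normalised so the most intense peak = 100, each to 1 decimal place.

Gallium pattern (n=2): 0.36129717 : 0.47956567 : 0.15913717
Iridium pattern (n=2): 0.139129 : 0.467742 : 0.393129
Convolve the two distributions (both contribute in 2-u steps):
  M: 0.36129717×0.139129 = 0.050267
  M+2: 0.36129717×0.467742 + 0.47956567×0.139129 = 0.235715
  M+4: 0.36129717×0.393129 + 0.47956567×0.467742 + 0.15913717×0.139129 = 0.388490
  M+6: 0.47956567×0.393129 + 0.15913717×0.467742 = 0.262966
  M+8: 0.15913717×0.393129 = 0.062561
Scale to base peak (0.388490) = 100: 12.9 : 60.7 : 100.0 : 67.7 : 16.1

12.9 : 60.7 : 100.0 : 67.7 : 16.1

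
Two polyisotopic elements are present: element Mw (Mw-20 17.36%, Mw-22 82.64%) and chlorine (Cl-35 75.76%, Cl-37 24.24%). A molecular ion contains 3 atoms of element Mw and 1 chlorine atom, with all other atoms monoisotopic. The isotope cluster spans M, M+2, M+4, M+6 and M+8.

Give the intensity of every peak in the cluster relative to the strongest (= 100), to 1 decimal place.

0.8 : 11.3 : 56.0 : 100.0 : 26.6

Element Mw pattern (n=3): 0.00523178 : 0.07471555 : 0.35567357 : 0.5643791
Chlorine pattern (n=1): 0.7576 : 0.2424
Convolve the two distributions (both contribute in 2-u steps):
  M: 0.00523178×0.7576 = 0.003964
  M+2: 0.00523178×0.2424 + 0.07471555×0.7576 = 0.057873
  M+4: 0.07471555×0.2424 + 0.35567357×0.7576 = 0.287569
  M+6: 0.35567357×0.2424 + 0.5643791×0.7576 = 0.513789
  M+8: 0.5643791×0.2424 = 0.136805
Scale to base peak (0.513789) = 100: 0.8 : 11.3 : 56.0 : 100.0 : 26.6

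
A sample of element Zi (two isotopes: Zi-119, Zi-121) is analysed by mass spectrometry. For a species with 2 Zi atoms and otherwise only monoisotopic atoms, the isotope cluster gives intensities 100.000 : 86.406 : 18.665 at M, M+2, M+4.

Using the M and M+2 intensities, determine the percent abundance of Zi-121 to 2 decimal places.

30.17%

Let p = fractional abundance of Zi-119. I(M+2)/I(M) = [C(2,1)·p^1·(1−p)] / p^2 = 2·(1−p)/p = 86.406/100.000 = 0.8641
(1−p)/p = 0.8641/2 = 0.4320  ⇒  p = 1/(1 + 0.4320) = 0.6983
Zi-119: 69.83%, Zi-121: 30.17%.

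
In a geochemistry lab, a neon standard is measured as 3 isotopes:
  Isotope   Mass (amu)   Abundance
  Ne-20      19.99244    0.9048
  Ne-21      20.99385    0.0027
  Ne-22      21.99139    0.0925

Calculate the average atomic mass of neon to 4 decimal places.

The abundance-weighted mean is 0.9048 × 19.99244 + 0.0027 × 20.99385 + 0.0925 × 21.99139
= 18.089160 + 0.056683 + 2.034204 = 20.180047 amu

20.1800 amu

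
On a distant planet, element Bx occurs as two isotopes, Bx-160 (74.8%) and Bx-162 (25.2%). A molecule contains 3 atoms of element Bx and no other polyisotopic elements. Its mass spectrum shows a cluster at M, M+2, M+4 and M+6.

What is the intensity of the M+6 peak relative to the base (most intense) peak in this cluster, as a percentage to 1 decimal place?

(0.748 + 0.252)^3 gives M 0.4185, M+2 0.4230, M+4 0.1425, M+6 0.0160; the largest is M+2.
P(M+2) = C(3,1) × 0.748^2 × 0.252^1 = 3 × 0.559504 × 0.2520 = 0.422985 (base)
P(M+6) = C(3,3) × 0.748^0 × 0.252^3 = 1 × 1.0000 × 0.01600301 = 0.016003
Relative intensity = 0.016003 / 0.422985 × 100 = 3.8

3.8%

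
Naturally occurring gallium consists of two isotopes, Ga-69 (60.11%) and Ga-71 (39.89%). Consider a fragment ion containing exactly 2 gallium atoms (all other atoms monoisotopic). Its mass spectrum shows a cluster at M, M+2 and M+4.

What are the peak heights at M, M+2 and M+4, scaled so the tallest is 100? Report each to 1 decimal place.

75.3 : 100.0 : 33.2

The 2 Ga atoms are independent, so intensities follow the terms of (0.6011 + 0.3989)^2.
P(M) = 0.6011^2 = 0.361321
P(M+2) = 2 × 0.6011^1 × 0.3989^1 = 0.479558
P(M+4) = 0.3989^2 = 0.159121
The M+2 peak is largest (0.479558); scaling to 100 gives 75.3 : 100.0 : 33.2.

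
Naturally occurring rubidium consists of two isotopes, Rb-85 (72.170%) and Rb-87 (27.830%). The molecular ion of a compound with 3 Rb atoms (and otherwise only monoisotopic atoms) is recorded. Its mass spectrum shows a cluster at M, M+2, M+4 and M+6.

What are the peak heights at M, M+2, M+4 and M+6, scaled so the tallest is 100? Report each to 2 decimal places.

86.44 : 100.00 : 38.56 : 4.96

The 3 Rb atoms are independent, so intensities follow the terms of (0.72170 + 0.27830)^3.
P(M) = 0.72170^3 = 0.375898
P(M+2) = 3 × 0.72170^2 × 0.27830^1 = 0.434858
P(M+4) = 3 × 0.72170^1 × 0.27830^2 = 0.167689
P(M+6) = 0.27830^3 = 0.021555
The M+2 peak is largest (0.434858); scaling to 100 gives 86.44 : 100.00 : 38.56 : 4.96.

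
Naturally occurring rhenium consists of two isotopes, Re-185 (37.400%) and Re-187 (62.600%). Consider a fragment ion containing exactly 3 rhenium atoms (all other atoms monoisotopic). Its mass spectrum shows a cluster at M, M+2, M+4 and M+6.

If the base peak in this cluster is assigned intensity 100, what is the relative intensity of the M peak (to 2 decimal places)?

Binomial terms of (0.37400 + 0.62600)^3: M 0.0523, M+2 0.2627, M+4 0.4397, M+6 0.2453 → M+4 is the base peak.
P(M+4) = C(3,2) × 0.37400^1 × 0.62600^2 = 3 × 0.3740 × 0.391876 = 0.439685 (base)
P(M) = C(3,0) × 0.37400^3 × 0.62600^0 = 1 × 0.05231362 × 1.0000 = 0.052314
Relative intensity = 0.052314 / 0.439685 × 100 = 11.90

11.90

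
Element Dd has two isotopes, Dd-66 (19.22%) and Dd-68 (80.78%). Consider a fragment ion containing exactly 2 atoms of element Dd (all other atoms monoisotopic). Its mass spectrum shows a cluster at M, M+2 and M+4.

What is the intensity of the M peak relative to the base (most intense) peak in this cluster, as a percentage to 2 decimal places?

Binomial terms of (0.1922 + 0.8078)^2: M 0.0369, M+2 0.3105, M+4 0.6525 → M+4 is the base peak.
P(M+4) = C(2,2) × 0.1922^0 × 0.8078^2 = 1 × 1.0000 × 0.65254084 = 0.652541 (base)
P(M) = C(2,0) × 0.1922^2 × 0.8078^0 = 1 × 0.03694084 × 1.0000 = 0.036941
Relative intensity = 0.036941 / 0.652541 × 100 = 5.66

5.66%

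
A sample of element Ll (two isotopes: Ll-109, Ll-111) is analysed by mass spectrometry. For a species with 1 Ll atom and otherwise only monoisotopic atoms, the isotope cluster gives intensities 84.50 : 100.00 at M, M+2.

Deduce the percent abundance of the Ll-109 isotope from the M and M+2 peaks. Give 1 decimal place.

Let p = fractional abundance of Ll-109. I(M+2)/I(M) = [C(1,1)·p^0·(1−p)] / p^1 = 1·(1−p)/p = 100.00/84.50 = 1.1834
(1−p)/p = 1.1834/1 = 1.1834  ⇒  p = 1/(1 + 1.1834) = 0.4580
Ll-109: 45.8%, Ll-111: 54.2%.

45.8%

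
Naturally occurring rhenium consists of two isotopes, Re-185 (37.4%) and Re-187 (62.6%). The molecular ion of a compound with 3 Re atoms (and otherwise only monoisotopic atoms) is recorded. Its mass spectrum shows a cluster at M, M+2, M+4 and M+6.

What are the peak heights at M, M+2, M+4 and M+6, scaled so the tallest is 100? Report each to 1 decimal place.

11.9 : 59.7 : 100.0 : 55.8

Each Re atom is independently Re-185 (p = 0.374) or Re-187 (q = 0.626); the cluster is the binomial expansion (p + q)^3.
P(M) = 0.374^3 = 0.052314
P(M+2) = 3 × 0.374^2 × 0.626^1 = 0.262687
P(M+4) = 3 × 0.374^1 × 0.626^2 = 0.439685
P(M+6) = 0.626^3 = 0.245314
The M+4 peak is largest (0.439685); scaling to 100 gives 11.9 : 59.7 : 100.0 : 55.8.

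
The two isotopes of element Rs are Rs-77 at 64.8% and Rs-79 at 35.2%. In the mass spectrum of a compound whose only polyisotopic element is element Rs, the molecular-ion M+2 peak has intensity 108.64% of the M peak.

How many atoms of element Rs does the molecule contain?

For n independent Rs atoms, I(M+2)/I(M) = n · (abundance Rs-79) / (abundance Rs-77) = n · 0.352/0.648.
n = 1.0864 × 0.648/0.352 = 2.00 ≈ 2

2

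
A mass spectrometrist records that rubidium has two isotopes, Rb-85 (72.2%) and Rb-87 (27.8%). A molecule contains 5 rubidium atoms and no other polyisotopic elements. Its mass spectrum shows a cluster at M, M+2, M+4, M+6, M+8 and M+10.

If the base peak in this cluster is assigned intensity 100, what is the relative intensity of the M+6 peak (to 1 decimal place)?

29.7

Binomial terms of (0.722 + 0.278)^5: M 0.1962, M+2 0.3777, M+4 0.2909, M+6 0.1120, M+8 0.0216, M+10 0.0017 → M+2 is the base peak.
P(M+2) = C(5,1) × 0.722^4 × 0.278^1 = 5 × 0.27173701 × 0.2780 = 0.377714 (base)
P(M+6) = C(5,3) × 0.722^2 × 0.278^3 = 10 × 0.521284 × 0.02148495 = 0.111998
Relative intensity = 0.111998 / 0.377714 × 100 = 29.7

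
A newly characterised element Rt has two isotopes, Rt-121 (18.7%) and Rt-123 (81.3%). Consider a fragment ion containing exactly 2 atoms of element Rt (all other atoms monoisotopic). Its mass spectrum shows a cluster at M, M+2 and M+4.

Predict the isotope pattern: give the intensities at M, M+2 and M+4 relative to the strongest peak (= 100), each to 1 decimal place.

Each Rt atom is independently Rt-121 (p = 0.187) or Rt-123 (q = 0.813); the cluster is the binomial expansion (p + q)^2.
P(M) = 0.187^2 = 0.034969
P(M+2) = 2 × 0.187^1 × 0.813^1 = 0.304062
P(M+4) = 0.813^2 = 0.660969
The M+4 peak is largest (0.660969); scaling to 100 gives 5.3 : 46.0 : 100.0.

5.3 : 46.0 : 100.0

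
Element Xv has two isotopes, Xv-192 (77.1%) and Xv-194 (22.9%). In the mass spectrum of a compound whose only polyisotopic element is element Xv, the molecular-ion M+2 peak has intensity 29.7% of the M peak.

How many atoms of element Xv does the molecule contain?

1

With n Xv atoms, P(M+2)/P(M) = C(n,1)·p^(n−1)q / p^n = n·q/p = n · 0.229/0.771.
n = 0.297 × 0.771/0.229 = 1.00 ≈ 1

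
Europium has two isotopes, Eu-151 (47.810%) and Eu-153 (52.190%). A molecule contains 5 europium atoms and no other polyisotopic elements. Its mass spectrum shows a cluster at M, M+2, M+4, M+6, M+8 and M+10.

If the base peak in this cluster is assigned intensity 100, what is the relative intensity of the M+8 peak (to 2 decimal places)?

54.58

Term probabilities: M 0.0250, M+2 0.1363, M+4 0.2977, M+6 0.3249, M+8 0.1774, M+10 0.0387. Base peak = M+6.
P(M+6) = C(5,3) × 0.47810^2 × 0.52190^3 = 10 × 0.22857961 × 0.14215492 = 0.324937 (base)
P(M+8) = C(5,4) × 0.47810^1 × 0.52190^4 = 5 × 0.4781 × 0.07419065 = 0.177353
Relative intensity = 0.177353 / 0.324937 × 100 = 54.58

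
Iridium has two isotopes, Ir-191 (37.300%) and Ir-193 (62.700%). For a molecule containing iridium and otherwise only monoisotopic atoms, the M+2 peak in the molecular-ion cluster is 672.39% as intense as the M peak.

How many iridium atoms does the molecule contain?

For n independent Ir atoms, I(M+2)/I(M) = n · (abundance Ir-193) / (abundance Ir-191) = n · 0.62700/0.37300.
n = 6.7239 × 0.37300/0.62700 = 4.00 ≈ 4

4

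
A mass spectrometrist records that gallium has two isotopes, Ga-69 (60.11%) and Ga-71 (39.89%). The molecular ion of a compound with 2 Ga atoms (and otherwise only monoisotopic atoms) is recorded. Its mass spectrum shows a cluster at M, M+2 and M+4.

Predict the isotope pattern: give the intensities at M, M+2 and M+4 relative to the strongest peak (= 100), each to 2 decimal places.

75.34 : 100.00 : 33.18

The 2 Ga atoms are independent, so intensities follow the terms of (0.6011 + 0.3989)^2.
P(M) = 0.6011^2 = 0.361321
P(M+2) = 2 × 0.6011^1 × 0.3989^1 = 0.479558
P(M+4) = 0.3989^2 = 0.159121
The M+2 peak is largest (0.479558); scaling to 100 gives 75.34 : 100.00 : 33.18.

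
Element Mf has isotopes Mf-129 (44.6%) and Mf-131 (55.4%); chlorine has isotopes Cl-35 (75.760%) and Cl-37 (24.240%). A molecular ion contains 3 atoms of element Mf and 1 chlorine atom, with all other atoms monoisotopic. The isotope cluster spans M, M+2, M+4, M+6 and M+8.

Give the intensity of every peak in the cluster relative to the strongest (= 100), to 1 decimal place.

Element Mf pattern (n=3): 0.08871654 : 0.33059839 : 0.41065361 : 0.17003146
Chlorine pattern (n=1): 0.7576 : 0.2424
Convolve the two distributions (both contribute in 2-u steps):
  M: 0.08871654×0.7576 = 0.067212
  M+2: 0.08871654×0.2424 + 0.33059839×0.7576 = 0.271966
  M+4: 0.33059839×0.2424 + 0.41065361×0.7576 = 0.391248
  M+6: 0.41065361×0.2424 + 0.17003146×0.7576 = 0.228358
  M+8: 0.17003146×0.2424 = 0.041216
Scale to base peak (0.391248) = 100: 17.2 : 69.5 : 100.0 : 58.4 : 10.5

17.2 : 69.5 : 100.0 : 58.4 : 10.5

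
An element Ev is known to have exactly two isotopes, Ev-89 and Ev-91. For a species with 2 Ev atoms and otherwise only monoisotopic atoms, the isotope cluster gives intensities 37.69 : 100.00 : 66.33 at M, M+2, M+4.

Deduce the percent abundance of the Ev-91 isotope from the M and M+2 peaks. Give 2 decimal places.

Write p for the Ev-89 fraction. I(M+2)/I(M) = [C(2,1)·p^1·(1−p)] / p^2 = 2·(1−p)/p = 100.00/37.69 = 2.6532
(1−p)/p = 2.6532/2 = 1.3266  ⇒  p = 1/(1 + 1.3266) = 0.4298
Ev-89: 42.98%, Ev-91: 57.02%.

57.02%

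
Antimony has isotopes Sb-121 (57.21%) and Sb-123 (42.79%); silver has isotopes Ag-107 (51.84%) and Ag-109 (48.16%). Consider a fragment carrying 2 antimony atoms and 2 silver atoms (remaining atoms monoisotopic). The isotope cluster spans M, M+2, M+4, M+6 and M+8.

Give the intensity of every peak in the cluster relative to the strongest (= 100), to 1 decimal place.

23.8 : 79.8 : 100.0 : 55.5 : 11.5

Antimony pattern (n=2): 0.32729841 : 0.48960318 : 0.18309841
Silver pattern (n=2): 0.26873856 : 0.49932288 : 0.23193856
Convolve the two distributions (both contribute in 2-u steps):
  M: 0.32729841×0.26873856 = 0.087958
  M+2: 0.32729841×0.49932288 + 0.48960318×0.26873856 = 0.295003
  M+4: 0.32729841×0.23193856 + 0.48960318×0.49932288 + 0.18309841×0.26873856 = 0.369589
  M+6: 0.48960318×0.23193856 + 0.18309841×0.49932288 = 0.204983
  M+8: 0.18309841×0.23193856 = 0.042468
Scale to base peak (0.369589) = 100: 23.8 : 79.8 : 100.0 : 55.5 : 11.5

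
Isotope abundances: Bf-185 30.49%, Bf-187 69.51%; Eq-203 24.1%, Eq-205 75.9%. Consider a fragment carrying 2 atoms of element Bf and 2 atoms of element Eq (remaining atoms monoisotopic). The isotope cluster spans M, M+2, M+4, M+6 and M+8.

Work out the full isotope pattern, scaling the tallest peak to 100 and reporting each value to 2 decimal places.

1.28 : 13.93 : 56.23 : 100.00 : 66.12

Element Bf pattern (n=2): 0.09296401 : 0.42387198 : 0.48316401
Element Eq pattern (n=2): 0.058081 : 0.365838 : 0.576081
Convolve the two distributions (both contribute in 2-u steps):
  M: 0.09296401×0.058081 = 0.005399
  M+2: 0.09296401×0.365838 + 0.42387198×0.058081 = 0.058629
  M+4: 0.09296401×0.576081 + 0.42387198×0.365838 + 0.48316401×0.058081 = 0.236686
  M+6: 0.42387198×0.576081 + 0.48316401×0.365838 = 0.420944
  M+8: 0.48316401×0.576081 = 0.278342
Scale to base peak (0.420944) = 100: 1.28 : 13.93 : 56.23 : 100.00 : 66.12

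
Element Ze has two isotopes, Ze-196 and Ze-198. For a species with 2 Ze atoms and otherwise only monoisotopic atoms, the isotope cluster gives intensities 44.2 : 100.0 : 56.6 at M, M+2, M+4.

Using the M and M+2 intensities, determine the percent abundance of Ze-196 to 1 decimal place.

46.9%

Write p for the Ze-196 fraction. I(M+2)/I(M) = [C(2,1)·p^1·(1−p)] / p^2 = 2·(1−p)/p = 100.0/44.2 = 2.2624
(1−p)/p = 2.2624/2 = 1.1312  ⇒  p = 1/(1 + 1.1312) = 0.4692
Ze-196: 46.9%, Ze-198: 53.1%.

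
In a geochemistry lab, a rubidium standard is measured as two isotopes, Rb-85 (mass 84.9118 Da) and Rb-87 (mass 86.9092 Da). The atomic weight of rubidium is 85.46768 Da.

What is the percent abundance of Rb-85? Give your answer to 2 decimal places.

Writing the weighted mean with unknown fraction x of Rb-85:
84.9118·x + 86.9092·(1 − x) = 85.46768
(84.9118 − 86.9092)·x = 85.46768 − 86.9092
x = -1.44152 / -1.9974 = 0.72170 → 72.17% Rb-85, 27.83% Rb-87.

72.17%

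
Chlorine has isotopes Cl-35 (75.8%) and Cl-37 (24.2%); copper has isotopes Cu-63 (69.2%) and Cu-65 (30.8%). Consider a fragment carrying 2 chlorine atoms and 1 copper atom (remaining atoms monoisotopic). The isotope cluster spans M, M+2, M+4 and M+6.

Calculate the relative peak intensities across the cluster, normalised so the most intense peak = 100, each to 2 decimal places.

92.28 : 100.00 : 35.63 : 4.19

Chlorine pattern (n=2): 0.574564 : 0.366872 : 0.058564
Copper pattern (n=1): 0.6920 : 0.3080
Convolve the two distributions (both contribute in 2-u steps):
  M: 0.574564×0.6920 = 0.397598
  M+2: 0.574564×0.3080 + 0.366872×0.6920 = 0.430841
  M+4: 0.366872×0.3080 + 0.058564×0.6920 = 0.153523
  M+6: 0.058564×0.3080 = 0.018038
Scale to base peak (0.430841) = 100: 92.28 : 100.00 : 35.63 : 4.19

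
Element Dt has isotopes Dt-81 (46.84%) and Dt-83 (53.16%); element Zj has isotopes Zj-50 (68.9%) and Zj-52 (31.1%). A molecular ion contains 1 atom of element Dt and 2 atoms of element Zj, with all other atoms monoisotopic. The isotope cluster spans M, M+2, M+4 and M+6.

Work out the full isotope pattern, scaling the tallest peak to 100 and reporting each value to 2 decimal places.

Element Dt pattern (n=1): 0.4684 : 0.5316
Element Zj pattern (n=2): 0.474721 : 0.428558 : 0.096721
Convolve the two distributions (both contribute in 2-u steps):
  M: 0.4684×0.474721 = 0.222359
  M+2: 0.4684×0.428558 + 0.5316×0.474721 = 0.453098
  M+4: 0.4684×0.096721 + 0.5316×0.428558 = 0.273126
  M+6: 0.5316×0.096721 = 0.051417
Scale to base peak (0.453098) = 100: 49.08 : 100.00 : 60.28 : 11.35

49.08 : 100.00 : 60.28 : 11.35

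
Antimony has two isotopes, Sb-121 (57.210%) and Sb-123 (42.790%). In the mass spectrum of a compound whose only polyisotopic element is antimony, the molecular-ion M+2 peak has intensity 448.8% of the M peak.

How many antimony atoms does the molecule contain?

6

For n independent Sb atoms, I(M+2)/I(M) = n · (abundance Sb-123) / (abundance Sb-121) = n · 0.42790/0.57210.
n = 4.488 × 0.57210/0.42790 = 6.00 ≈ 6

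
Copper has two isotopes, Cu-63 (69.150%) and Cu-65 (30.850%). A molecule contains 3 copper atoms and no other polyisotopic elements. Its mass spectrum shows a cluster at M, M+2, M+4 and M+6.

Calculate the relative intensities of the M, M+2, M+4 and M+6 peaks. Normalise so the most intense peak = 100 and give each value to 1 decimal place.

The 3 Cu atoms are independent, so intensities follow the terms of (0.69150 + 0.30850)^3.
P(M) = 0.69150^3 = 0.330656
P(M+2) = 3 × 0.69150^2 × 0.30850^1 = 0.442548
P(M+4) = 3 × 0.69150^1 × 0.30850^2 = 0.197435
P(M+6) = 0.30850^3 = 0.029361
The M+2 peak is largest (0.442548); scaling to 100 gives 74.7 : 100.0 : 44.6 : 6.6.

74.7 : 100.0 : 44.6 : 6.6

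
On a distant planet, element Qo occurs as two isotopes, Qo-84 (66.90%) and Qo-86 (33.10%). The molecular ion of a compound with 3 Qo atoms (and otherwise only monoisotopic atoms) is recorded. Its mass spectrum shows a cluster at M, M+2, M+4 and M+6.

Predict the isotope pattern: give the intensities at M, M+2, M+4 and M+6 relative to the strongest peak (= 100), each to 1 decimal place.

67.4 : 100.0 : 49.5 : 8.2

Each Qo atom is independently Qo-84 (p = 0.6690) or Qo-86 (q = 0.3310); the cluster is the binomial expansion (p + q)^3.
P(M) = 0.6690^3 = 0.299418
P(M+2) = 3 × 0.6690^2 × 0.3310^1 = 0.444428
P(M+4) = 3 × 0.6690^1 × 0.3310^2 = 0.219889
P(M+6) = 0.3310^3 = 0.036265
The M+2 peak is largest (0.444428); scaling to 100 gives 67.4 : 100.0 : 49.5 : 8.2.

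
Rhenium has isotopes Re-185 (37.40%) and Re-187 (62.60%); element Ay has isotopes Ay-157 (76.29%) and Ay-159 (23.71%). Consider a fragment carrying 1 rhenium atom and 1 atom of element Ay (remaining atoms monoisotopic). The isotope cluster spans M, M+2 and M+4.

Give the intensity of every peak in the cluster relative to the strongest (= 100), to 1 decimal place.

50.4 : 100.0 : 26.2

Rhenium pattern (n=1): 0.3740 : 0.6260
Element Ay pattern (n=1): 0.7629 : 0.2371
Convolve the two distributions (both contribute in 2-u steps):
  M: 0.3740×0.7629 = 0.285325
  M+2: 0.3740×0.2371 + 0.6260×0.7629 = 0.566251
  M+4: 0.6260×0.2371 = 0.148425
Scale to base peak (0.566251) = 100: 50.4 : 100.0 : 26.2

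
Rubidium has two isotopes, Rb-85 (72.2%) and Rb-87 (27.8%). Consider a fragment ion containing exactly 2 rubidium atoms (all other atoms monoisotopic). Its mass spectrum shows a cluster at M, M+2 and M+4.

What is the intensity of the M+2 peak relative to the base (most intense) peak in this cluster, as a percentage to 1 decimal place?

77.0%

Term probabilities: M 0.5213, M+2 0.4014, M+4 0.0773. Base peak = M.
P(M) = C(2,0) × 0.722^2 × 0.278^0 = 1 × 0.521284 × 1.0000 = 0.521284 (base)
P(M+2) = C(2,1) × 0.722^1 × 0.278^1 = 2 × 0.7220 × 0.2780 = 0.401432
Relative intensity = 0.401432 / 0.521284 × 100 = 77.0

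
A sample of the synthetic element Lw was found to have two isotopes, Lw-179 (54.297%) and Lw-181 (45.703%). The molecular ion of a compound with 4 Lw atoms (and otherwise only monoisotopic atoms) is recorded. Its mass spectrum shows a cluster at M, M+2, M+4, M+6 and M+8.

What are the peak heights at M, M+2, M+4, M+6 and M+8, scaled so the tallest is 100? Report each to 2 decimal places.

23.52 : 79.20 : 100.00 : 56.11 : 11.81

The 4 Lw atoms are independent, so intensities follow the terms of (0.54297 + 0.45703)^4.
P(M) = 0.54297^4 = 0.086917
P(M+2) = 4 × 0.54297^3 × 0.45703^1 = 0.292639
P(M+4) = 6 × 0.54297^2 × 0.45703^2 = 0.369481
P(M+6) = 4 × 0.54297^1 × 0.45703^3 = 0.207334
P(M+8) = 0.45703^4 = 0.043629
The M+4 peak is largest (0.369481); scaling to 100 gives 23.52 : 79.20 : 100.00 : 56.11 : 11.81.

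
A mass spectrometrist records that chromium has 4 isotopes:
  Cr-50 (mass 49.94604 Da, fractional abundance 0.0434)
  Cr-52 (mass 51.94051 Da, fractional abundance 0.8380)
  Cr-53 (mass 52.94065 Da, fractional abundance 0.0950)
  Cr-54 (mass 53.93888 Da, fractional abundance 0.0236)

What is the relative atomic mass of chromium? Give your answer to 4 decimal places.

51.9961 Da

Weight each isotope mass by its fractional abundance: 0.0434 × 49.94604 + 0.8380 × 51.94051 + 0.0950 × 52.94065 + 0.0236 × 53.93888
= 2.167658 + 43.526147 + 5.029362 + 1.272958 = 51.996125 Da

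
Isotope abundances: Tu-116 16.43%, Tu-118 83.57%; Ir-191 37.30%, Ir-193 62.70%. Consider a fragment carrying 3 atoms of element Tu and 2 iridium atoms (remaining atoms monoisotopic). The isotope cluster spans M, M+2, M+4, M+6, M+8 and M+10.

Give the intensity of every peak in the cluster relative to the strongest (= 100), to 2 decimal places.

0.15 : 2.81 : 19.91 : 65.84 : 100.00 : 56.19

Element Tu pattern (n=3): 0.00443519 : 0.06767789 : 0.34423864 : 0.58364828
Iridium pattern (n=2): 0.139129 : 0.467742 : 0.393129
Convolve the two distributions (both contribute in 2-u steps):
  M: 0.00443519×0.139129 = 0.000617
  M+2: 0.00443519×0.467742 + 0.06767789×0.139129 = 0.011490
  M+4: 0.00443519×0.393129 + 0.06767789×0.467742 + 0.34423864×0.139129 = 0.081293
  M+6: 0.06767789×0.393129 + 0.34423864×0.467742 + 0.58364828×0.139129 = 0.268823
  M+8: 0.34423864×0.393129 + 0.58364828×0.467742 = 0.408327
  M+10: 0.58364828×0.393129 = 0.229449
Scale to base peak (0.408327) = 100: 0.15 : 2.81 : 19.91 : 65.84 : 100.00 : 56.19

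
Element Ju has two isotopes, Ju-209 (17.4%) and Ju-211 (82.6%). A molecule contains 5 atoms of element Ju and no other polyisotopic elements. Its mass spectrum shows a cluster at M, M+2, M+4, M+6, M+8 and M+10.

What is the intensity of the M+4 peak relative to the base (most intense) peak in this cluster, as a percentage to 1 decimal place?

8.9%

Binomial terms of (0.174 + 0.826)^5: M 0.0002, M+2 0.0038, M+4 0.0359, M+6 0.1706, M+8 0.4050, M+10 0.3845 → M+8 is the base peak.
P(M+8) = C(5,4) × 0.174^1 × 0.826^4 = 5 × 0.1740 × 0.46550054 = 0.404985 (base)
P(M+4) = C(5,2) × 0.174^3 × 0.826^2 = 10 × 0.00526802 × 0.682276 = 0.035942
Relative intensity = 0.035942 / 0.404985 × 100 = 8.9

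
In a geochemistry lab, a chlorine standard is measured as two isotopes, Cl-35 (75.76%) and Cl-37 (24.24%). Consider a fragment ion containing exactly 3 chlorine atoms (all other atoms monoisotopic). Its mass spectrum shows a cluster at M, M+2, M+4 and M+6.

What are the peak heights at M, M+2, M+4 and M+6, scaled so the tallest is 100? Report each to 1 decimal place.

100.0 : 96.0 : 30.7 : 3.3

Each Cl atom is independently Cl-35 (p = 0.7576) or Cl-37 (q = 0.2424); the cluster is the binomial expansion (p + q)^3.
P(M) = 0.7576^3 = 0.434830
P(M+2) = 3 × 0.7576^2 × 0.2424^1 = 0.417382
P(M+4) = 3 × 0.7576^1 × 0.2424^2 = 0.133545
P(M+6) = 0.2424^3 = 0.014243
The M peak is largest (0.434830); scaling to 100 gives 100.0 : 96.0 : 30.7 : 3.3.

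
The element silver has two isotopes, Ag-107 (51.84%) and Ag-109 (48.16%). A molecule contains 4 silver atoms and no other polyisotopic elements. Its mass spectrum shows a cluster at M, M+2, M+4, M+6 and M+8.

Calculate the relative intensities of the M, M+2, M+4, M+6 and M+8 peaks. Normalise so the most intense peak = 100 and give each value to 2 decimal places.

19.31 : 71.76 : 100.00 : 61.93 : 14.38

Each Ag atom is independently Ag-107 (p = 0.5184) or Ag-109 (q = 0.4816); the cluster is the binomial expansion (p + q)^4.
P(M) = 0.5184^4 = 0.072220
P(M+2) = 4 × 0.5184^3 × 0.4816^1 = 0.268375
P(M+4) = 6 × 0.5184^2 × 0.4816^2 = 0.373985
P(M+6) = 4 × 0.5184^1 × 0.4816^3 = 0.231624
P(M+8) = 0.4816^4 = 0.053795
The M+4 peak is largest (0.373985); scaling to 100 gives 19.31 : 71.76 : 100.00 : 61.93 : 14.38.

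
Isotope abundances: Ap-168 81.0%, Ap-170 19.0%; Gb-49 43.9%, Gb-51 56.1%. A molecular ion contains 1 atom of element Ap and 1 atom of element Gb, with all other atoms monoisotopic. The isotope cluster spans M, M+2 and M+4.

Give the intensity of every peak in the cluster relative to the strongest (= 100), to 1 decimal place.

66.1 : 100.0 : 19.8

Element Ap pattern (n=1): 0.8100 : 0.1900
Element Gb pattern (n=1): 0.4390 : 0.5610
Convolve the two distributions (both contribute in 2-u steps):
  M: 0.8100×0.4390 = 0.355590
  M+2: 0.8100×0.5610 + 0.1900×0.4390 = 0.537820
  M+4: 0.1900×0.5610 = 0.106590
Scale to base peak (0.537820) = 100: 66.1 : 100.0 : 19.8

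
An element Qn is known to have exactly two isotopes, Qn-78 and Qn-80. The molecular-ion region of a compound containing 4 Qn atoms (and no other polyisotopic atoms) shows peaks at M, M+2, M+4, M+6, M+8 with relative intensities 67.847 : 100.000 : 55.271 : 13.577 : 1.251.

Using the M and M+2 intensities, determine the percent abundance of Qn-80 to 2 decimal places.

If p is the fraction of Qn that is Qn-78, then I(M+2)/I(M) = [C(4,1)·p^3·(1−p)] / p^4 = 4·(1−p)/p = 100.000/67.847 = 1.4739
(1−p)/p = 1.4739/4 = 0.3685  ⇒  p = 1/(1 + 0.3685) = 0.7307
Qn-78: 73.07%, Qn-80: 26.93%.

26.93%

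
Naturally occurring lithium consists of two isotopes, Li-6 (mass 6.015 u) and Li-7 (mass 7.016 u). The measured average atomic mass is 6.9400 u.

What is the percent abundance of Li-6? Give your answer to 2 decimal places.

7.59%

Writing the weighted mean with unknown fraction x of Li-6:
6.015·x + 7.016·(1 − x) = 6.9400
(6.015 − 7.016)·x = 6.9400 − 7.016
x = -0.0760 / -1.001 = 0.07592 → 7.59% Li-6, 92.41% Li-7.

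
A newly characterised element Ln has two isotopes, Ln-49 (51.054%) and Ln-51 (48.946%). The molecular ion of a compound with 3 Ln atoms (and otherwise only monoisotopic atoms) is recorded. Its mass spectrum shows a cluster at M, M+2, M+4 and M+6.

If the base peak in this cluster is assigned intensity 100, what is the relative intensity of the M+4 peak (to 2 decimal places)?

Term probabilities: M 0.1331, M+2 0.3827, M+4 0.3669, M+6 0.1173. Base peak = M+2.
P(M+2) = C(3,1) × 0.51054^2 × 0.48946^1 = 3 × 0.26065109 × 0.48946 = 0.382735 (base)
P(M+4) = C(3,2) × 0.51054^1 × 0.48946^2 = 3 × 0.51054 × 0.23957109 = 0.366932
Relative intensity = 0.366932 / 0.382735 × 100 = 95.87

95.87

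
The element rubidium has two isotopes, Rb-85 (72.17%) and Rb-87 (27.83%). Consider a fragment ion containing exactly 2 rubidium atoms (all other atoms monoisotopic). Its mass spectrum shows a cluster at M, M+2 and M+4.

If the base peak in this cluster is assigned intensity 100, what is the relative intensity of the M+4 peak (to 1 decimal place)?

14.9

Term probabilities: M 0.5209, M+2 0.4017, M+4 0.0775. Base peak = M.
P(M) = C(2,0) × 0.7217^2 × 0.2783^0 = 1 × 0.52085089 × 1.0000 = 0.520851 (base)
P(M+4) = C(2,2) × 0.7217^0 × 0.2783^2 = 1 × 1.0000 × 0.07745089 = 0.077451
Relative intensity = 0.077451 / 0.520851 × 100 = 14.9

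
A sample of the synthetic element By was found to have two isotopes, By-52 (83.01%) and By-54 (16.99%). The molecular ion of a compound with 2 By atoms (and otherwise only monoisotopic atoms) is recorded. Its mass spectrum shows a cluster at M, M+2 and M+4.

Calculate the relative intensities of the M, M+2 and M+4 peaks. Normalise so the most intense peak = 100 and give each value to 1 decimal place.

100.0 : 40.9 : 4.2

Expanding (0.8301 + 0.1699)^2:
P(M) = 0.8301^2 = 0.689066
P(M+2) = 2 × 0.8301^1 × 0.1699^1 = 0.282068
P(M+4) = 0.1699^2 = 0.028866
The M peak is largest (0.689066); scaling to 100 gives 100.0 : 40.9 : 4.2.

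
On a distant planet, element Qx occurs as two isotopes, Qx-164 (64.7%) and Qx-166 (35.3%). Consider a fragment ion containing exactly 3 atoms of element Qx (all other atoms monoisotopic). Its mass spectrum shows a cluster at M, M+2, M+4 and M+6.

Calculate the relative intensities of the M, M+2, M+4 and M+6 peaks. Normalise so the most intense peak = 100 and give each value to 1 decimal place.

Each Qx atom is independently Qx-164 (p = 0.647) or Qx-166 (q = 0.353); the cluster is the binomial expansion (p + q)^3.
P(M) = 0.647^3 = 0.270840
P(M+2) = 3 × 0.647^2 × 0.353^1 = 0.443307
P(M+4) = 3 × 0.647^1 × 0.353^2 = 0.241866
P(M+6) = 0.353^3 = 0.043987
The M+2 peak is largest (0.443307); scaling to 100 gives 61.1 : 100.0 : 54.6 : 9.9.

61.1 : 100.0 : 54.6 : 9.9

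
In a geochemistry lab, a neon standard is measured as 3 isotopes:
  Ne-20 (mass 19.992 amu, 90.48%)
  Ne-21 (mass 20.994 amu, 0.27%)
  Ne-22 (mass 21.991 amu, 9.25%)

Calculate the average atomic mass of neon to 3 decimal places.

The abundance-weighted mean is 0.9048 × 19.992 + 0.0027 × 20.994 + 0.0925 × 21.991
= 18.0888 + 0.0567 + 2.0342 = 20.1797 amu

20.180 amu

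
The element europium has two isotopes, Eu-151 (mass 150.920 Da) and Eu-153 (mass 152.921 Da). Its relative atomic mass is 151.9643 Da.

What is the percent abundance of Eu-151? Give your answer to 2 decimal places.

With x = fraction of Eu-151 (so Eu-153 is 1 − x):
150.920·x + 152.921·(1 − x) = 151.9643
(150.920 − 152.921)·x = 151.9643 − 152.921
x = -0.9567 / -2.001 = 0.47811 → 47.81% Eu-151, 52.19% Eu-153.

47.81%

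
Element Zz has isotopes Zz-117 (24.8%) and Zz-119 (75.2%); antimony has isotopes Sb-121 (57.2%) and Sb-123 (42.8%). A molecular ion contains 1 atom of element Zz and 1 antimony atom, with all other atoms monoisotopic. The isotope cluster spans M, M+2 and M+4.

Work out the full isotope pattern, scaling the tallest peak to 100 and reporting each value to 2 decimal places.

Element Zz pattern (n=1): 0.2480 : 0.7520
Antimony pattern (n=1): 0.5720 : 0.4280
Convolve the two distributions (both contribute in 2-u steps):
  M: 0.2480×0.5720 = 0.141856
  M+2: 0.2480×0.4280 + 0.7520×0.5720 = 0.536288
  M+4: 0.7520×0.4280 = 0.321856
Scale to base peak (0.536288) = 100: 26.45 : 100.00 : 60.02

26.45 : 100.00 : 60.02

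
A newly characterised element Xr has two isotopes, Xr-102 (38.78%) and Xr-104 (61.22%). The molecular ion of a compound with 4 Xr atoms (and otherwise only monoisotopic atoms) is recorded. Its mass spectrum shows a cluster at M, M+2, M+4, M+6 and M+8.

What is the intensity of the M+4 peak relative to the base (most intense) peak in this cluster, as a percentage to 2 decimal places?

95.02%

(0.3878 + 0.6122)^4 gives M 0.0226, M+2 0.1428, M+4 0.3382, M+6 0.3559, M+8 0.1405; the largest is M+6.
P(M+6) = C(4,3) × 0.3878^1 × 0.6122^3 = 4 × 0.3878 × 0.22944573 = 0.355916 (base)
P(M+4) = C(4,2) × 0.3878^2 × 0.6122^2 = 6 × 0.15038884 × 0.37478884 = 0.338184
Relative intensity = 0.338184 / 0.355916 × 100 = 95.02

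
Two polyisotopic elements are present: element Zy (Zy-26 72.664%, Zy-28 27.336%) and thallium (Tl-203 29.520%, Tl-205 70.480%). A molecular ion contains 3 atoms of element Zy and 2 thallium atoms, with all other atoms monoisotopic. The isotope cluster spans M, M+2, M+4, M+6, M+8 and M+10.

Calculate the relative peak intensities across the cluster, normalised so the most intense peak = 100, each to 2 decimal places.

8.69 : 51.27 : 100.00 : 73.94 : 23.23 : 2.64

Element Zy pattern (n=3): 0.38367005 : 0.43300691 : 0.16289603 : 0.02042701
Thallium pattern (n=2): 0.08714304 : 0.41611392 : 0.49674304
Convolve the two distributions (both contribute in 2-u steps):
  M: 0.38367005×0.08714304 = 0.033434
  M+2: 0.38367005×0.41611392 + 0.43300691×0.08714304 = 0.197384
  M+4: 0.38367005×0.49674304 + 0.43300691×0.41611392 + 0.16289603×0.08714304 = 0.384961
  M+6: 0.43300691×0.49674304 + 0.16289603×0.41611392 + 0.02042701×0.08714304 = 0.284657
  M+8: 0.16289603×0.49674304 + 0.02042701×0.41611392 = 0.089417
  M+10: 0.02042701×0.49674304 = 0.010147
Scale to base peak (0.384961) = 100: 8.69 : 51.27 : 100.00 : 73.94 : 23.23 : 2.64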